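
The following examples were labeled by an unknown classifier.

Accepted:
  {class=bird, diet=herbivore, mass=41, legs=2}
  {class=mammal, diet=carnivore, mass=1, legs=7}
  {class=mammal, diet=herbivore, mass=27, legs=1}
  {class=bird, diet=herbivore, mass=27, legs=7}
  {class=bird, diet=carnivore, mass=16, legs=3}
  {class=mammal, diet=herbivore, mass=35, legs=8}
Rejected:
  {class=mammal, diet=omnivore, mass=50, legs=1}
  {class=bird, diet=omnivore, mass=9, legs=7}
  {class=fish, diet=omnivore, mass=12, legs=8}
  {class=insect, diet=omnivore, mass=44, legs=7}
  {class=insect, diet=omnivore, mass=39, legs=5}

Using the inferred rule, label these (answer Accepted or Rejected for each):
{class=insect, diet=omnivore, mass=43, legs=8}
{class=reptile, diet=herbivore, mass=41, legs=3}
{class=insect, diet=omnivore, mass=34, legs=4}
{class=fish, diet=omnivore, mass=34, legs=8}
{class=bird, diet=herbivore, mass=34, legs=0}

Rejected, Accepted, Rejected, Rejected, Accepted

The distinguishing property — diet is not omnivore — holds for all the 'Accepted' cases and none of the 'Rejected' cases.
{class=insect, diet=omnivore, mass=43, legs=8}: diet is omnivore — does not fit, so Rejected.
{class=reptile, diet=herbivore, mass=41, legs=3}: diet is herbivore — matches, so Accepted.
{class=insect, diet=omnivore, mass=34, legs=4}: diet is omnivore — does not fit, so Rejected.
{class=fish, diet=omnivore, mass=34, legs=8}: diet is omnivore — does not fit, so Rejected.
{class=bird, diet=herbivore, mass=34, legs=0}: diet is herbivore — matches, so Accepted.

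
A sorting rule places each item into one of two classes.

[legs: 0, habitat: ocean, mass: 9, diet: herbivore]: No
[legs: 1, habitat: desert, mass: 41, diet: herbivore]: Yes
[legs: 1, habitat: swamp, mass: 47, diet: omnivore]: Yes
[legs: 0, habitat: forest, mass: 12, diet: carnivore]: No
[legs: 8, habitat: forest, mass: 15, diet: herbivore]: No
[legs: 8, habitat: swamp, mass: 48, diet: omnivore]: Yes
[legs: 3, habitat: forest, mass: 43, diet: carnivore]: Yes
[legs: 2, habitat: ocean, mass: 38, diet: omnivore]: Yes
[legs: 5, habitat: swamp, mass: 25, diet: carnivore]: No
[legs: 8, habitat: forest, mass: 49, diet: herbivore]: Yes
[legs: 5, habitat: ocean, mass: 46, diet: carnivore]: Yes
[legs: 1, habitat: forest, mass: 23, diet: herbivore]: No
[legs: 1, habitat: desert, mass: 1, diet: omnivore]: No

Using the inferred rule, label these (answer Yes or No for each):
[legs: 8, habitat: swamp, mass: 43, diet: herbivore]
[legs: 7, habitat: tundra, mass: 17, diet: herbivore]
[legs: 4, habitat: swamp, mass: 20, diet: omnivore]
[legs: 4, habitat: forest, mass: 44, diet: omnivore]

Yes, No, No, Yes

The pattern is that an item is 'Yes' exactly when: mass ≥ 38.
[legs: 8, habitat: swamp, mass: 43, diet: herbivore] — mass = 43, hence Yes. [legs: 7, habitat: tundra, mass: 17, diet: herbivore] — mass = 17, hence No. [legs: 4, habitat: swamp, mass: 20, diet: omnivore] — mass = 20, hence No. [legs: 4, habitat: forest, mass: 44, diet: omnivore] — mass = 44, hence Yes.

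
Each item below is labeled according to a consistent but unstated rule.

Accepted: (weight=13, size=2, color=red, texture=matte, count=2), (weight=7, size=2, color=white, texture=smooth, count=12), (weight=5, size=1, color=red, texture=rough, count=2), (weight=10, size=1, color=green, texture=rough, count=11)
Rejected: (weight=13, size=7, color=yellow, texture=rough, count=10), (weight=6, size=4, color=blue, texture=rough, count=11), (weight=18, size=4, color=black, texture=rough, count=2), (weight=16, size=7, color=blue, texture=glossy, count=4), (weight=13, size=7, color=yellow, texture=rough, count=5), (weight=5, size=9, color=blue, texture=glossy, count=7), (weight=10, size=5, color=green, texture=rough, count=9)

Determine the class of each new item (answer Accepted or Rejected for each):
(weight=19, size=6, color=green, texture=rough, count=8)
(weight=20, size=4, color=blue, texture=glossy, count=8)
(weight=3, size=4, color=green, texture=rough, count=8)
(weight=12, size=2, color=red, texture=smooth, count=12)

The classifier is using: size ≤ 2.
(weight=19, size=6, color=green, texture=rough, count=8): Rejected (size = 6). (weight=20, size=4, color=blue, texture=glossy, count=8): Rejected (size = 4). (weight=3, size=4, color=green, texture=rough, count=8): Rejected (size = 4). (weight=12, size=2, color=red, texture=smooth, count=12): Accepted (size = 2).

Rejected, Rejected, Rejected, Accepted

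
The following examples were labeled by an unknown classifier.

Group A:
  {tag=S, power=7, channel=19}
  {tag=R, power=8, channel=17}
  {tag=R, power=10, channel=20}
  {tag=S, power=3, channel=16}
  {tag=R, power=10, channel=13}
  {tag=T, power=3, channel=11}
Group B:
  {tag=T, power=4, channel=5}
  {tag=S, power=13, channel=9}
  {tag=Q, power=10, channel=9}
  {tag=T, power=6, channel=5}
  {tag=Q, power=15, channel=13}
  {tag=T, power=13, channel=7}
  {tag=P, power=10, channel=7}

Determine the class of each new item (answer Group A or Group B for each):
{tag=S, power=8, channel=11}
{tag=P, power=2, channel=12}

Group A, Group A

A rule that fits every label: channel ≥ 11 AND power ≤ 10 — true of each 'Group A' example, false of each 'Group B' one.
Group A: {tag=S, power=8, channel=11}, since channel = 11, power = 8. Group A: {tag=P, power=2, channel=12}, since channel = 12, power = 2.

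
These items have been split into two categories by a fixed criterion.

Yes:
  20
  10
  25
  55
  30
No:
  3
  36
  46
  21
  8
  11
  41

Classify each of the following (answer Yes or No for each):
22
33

Rule: multiple of 5. This holds for each 'Yes' example and fails for each 'No' one.
22: 22 = 5·4 + 2 — does not satisfy this, so No.
33: 33 = 5·6 + 3 — does not satisfy this, so No.

No, No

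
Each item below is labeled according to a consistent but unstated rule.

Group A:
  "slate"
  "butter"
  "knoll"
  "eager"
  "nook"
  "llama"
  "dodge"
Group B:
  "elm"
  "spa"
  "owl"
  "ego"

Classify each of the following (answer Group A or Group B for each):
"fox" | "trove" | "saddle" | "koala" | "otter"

A rule that fits every label: length ≥ 4 — true of each 'Group A' example, false of each 'Group B' one.

Group B, Group A, Group A, Group A, Group A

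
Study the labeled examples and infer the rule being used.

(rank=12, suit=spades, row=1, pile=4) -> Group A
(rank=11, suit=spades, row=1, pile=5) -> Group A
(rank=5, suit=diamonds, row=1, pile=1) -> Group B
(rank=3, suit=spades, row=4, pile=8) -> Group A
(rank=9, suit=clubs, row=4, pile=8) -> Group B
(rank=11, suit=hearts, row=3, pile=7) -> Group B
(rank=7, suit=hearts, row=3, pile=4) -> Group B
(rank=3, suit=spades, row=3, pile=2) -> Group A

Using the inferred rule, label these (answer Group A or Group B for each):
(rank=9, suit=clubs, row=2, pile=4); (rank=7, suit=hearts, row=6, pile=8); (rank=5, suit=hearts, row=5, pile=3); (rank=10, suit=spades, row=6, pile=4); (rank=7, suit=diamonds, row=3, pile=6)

Group B, Group B, Group B, Group A, Group B

The common property of the 'Group A' items is: suit is spades. No 'Group B' item has it.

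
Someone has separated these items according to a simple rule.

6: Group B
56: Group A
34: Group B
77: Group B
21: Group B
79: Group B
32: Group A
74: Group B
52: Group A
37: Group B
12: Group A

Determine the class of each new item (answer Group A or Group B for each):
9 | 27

Group B, Group B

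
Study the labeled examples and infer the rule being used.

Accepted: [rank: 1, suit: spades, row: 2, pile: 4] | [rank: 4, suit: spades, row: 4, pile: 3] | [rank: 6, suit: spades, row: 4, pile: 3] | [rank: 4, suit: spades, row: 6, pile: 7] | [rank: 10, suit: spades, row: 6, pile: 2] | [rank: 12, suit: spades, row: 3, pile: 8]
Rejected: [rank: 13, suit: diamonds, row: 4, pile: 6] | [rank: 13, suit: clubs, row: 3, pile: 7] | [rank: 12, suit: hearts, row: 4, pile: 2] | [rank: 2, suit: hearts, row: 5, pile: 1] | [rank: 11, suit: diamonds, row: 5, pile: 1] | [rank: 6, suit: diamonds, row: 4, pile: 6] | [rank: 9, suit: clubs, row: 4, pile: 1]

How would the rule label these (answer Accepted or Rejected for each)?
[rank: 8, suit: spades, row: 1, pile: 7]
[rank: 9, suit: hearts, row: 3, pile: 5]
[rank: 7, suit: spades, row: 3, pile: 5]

Accepted, Rejected, Accepted

The distinguishing property — suit is spades — holds for all the 'Accepted' cases and none of the 'Rejected' cases.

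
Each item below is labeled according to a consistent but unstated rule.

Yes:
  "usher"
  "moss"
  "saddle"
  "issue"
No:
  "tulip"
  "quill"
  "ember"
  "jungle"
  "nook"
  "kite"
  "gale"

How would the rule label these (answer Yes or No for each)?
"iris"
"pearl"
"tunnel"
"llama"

Yes, No, No, No

A rule that fits every label: contains 's' — true of each 'Yes' example, false of each 'No' one.
"iris" — has 's', hence Yes.
"pearl" — no 's', hence No.
"tunnel" — no 's', hence No.
"llama" — no 's', hence No.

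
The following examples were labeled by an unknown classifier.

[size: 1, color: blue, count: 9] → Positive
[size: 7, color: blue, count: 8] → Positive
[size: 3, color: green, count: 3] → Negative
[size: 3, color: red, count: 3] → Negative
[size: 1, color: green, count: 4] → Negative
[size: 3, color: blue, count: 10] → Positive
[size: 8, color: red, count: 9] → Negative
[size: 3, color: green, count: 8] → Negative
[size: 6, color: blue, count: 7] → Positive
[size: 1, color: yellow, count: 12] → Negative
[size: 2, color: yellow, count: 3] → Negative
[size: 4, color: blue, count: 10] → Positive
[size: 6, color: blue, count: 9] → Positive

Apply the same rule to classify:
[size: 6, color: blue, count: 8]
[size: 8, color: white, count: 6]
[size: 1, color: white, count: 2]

A rule that fits every label: color is blue — true of each 'Positive' example, false of each 'Negative' one.
[size: 6, color: blue, count: 8]: color is blue, meets the rule → Positive. [size: 8, color: white, count: 6]: color is white, does not fit → Negative. [size: 1, color: white, count: 2]: color is white, does not fit → Negative.

Positive, Negative, Negative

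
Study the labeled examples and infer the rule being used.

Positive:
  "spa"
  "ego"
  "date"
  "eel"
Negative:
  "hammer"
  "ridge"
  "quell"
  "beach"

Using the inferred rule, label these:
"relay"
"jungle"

The classifier is using: length ≤ 4.

Negative, Negative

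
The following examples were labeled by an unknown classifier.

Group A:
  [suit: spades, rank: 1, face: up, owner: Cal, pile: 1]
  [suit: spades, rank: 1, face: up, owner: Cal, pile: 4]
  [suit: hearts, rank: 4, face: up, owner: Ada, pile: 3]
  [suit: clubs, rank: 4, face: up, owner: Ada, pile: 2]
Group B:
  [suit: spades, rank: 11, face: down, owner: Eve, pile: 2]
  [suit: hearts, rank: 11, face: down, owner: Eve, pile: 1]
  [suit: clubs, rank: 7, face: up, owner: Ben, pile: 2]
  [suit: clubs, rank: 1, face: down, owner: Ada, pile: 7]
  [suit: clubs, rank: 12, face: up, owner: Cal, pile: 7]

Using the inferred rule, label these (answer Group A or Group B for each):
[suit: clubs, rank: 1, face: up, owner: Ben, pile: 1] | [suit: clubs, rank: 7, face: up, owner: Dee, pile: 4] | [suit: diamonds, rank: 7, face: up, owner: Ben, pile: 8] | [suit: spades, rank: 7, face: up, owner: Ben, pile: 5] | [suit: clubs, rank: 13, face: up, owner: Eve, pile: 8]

The distinguishing property — face is up AND rank ≤ 4 — holds for all the 'Group A' cases and none of the 'Group B' cases.
[suit: clubs, rank: 1, face: up, owner: Ben, pile: 1] — face is up, rank = 1, hence Group A. [suit: clubs, rank: 7, face: up, owner: Dee, pile: 4] — face is up, rank = 7, hence Group B. [suit: diamonds, rank: 7, face: up, owner: Ben, pile: 8] — face is up, rank = 7, hence Group B. [suit: spades, rank: 7, face: up, owner: Ben, pile: 5] — face is up, rank = 7, hence Group B. [suit: clubs, rank: 13, face: up, owner: Eve, pile: 8] — face is up, rank = 13, hence Group B.

Group A, Group B, Group B, Group B, Group B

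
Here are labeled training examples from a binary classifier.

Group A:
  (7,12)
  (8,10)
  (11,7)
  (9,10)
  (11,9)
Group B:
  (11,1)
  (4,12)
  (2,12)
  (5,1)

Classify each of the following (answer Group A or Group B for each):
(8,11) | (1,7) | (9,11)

Group A, Group B, Group A

The rule appears to be: sum ≥ 18.
(8,11): 8+11 = 19 — fits, so Group A. (1,7): 1+7 = 8 — does not fit, so Group B. (9,11): 9+11 = 20 — fits, so Group A.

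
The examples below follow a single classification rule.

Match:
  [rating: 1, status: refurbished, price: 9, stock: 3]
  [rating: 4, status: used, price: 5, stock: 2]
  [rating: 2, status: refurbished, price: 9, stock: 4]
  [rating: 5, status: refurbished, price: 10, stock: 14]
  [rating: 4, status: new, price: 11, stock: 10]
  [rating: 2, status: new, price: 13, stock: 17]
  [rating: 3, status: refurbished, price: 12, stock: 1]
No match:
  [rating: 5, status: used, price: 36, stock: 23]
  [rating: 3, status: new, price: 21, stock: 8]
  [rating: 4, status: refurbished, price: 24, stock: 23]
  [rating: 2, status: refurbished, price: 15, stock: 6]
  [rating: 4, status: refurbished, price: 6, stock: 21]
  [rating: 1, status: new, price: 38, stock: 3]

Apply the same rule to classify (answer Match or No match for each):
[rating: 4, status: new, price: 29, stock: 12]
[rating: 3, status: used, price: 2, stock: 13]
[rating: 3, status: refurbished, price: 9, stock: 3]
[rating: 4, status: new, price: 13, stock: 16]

'Match' ⟺ price ≤ 13 AND stock ≤ 17.
[rating: 4, status: new, price: 29, stock: 12] — price = 29, stock = 12, hence No match. [rating: 3, status: used, price: 2, stock: 13] — price = 2, stock = 13, hence Match. [rating: 3, status: refurbished, price: 9, stock: 3] — price = 9, stock = 3, hence Match. [rating: 4, status: new, price: 13, stock: 16] — price = 13, stock = 16, hence Match.

No match, Match, Match, Match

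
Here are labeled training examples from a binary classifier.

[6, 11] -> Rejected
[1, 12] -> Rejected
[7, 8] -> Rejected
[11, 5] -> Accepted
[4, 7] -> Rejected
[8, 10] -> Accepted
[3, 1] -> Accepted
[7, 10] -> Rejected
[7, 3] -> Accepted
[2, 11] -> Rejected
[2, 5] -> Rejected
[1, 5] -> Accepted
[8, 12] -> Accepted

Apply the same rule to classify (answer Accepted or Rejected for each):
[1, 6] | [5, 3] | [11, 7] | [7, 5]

Rejected, Accepted, Accepted, Accepted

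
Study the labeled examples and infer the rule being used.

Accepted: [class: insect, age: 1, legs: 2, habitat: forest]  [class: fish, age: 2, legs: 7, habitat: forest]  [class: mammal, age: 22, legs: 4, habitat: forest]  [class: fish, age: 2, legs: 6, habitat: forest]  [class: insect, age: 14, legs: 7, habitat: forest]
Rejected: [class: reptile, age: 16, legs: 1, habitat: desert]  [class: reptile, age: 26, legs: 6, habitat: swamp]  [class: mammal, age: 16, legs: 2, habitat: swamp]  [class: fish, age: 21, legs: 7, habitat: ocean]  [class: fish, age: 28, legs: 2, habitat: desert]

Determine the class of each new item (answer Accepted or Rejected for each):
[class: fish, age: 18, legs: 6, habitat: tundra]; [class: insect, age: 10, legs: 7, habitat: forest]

Rejected, Accepted

'Accepted' ⟺ habitat is forest.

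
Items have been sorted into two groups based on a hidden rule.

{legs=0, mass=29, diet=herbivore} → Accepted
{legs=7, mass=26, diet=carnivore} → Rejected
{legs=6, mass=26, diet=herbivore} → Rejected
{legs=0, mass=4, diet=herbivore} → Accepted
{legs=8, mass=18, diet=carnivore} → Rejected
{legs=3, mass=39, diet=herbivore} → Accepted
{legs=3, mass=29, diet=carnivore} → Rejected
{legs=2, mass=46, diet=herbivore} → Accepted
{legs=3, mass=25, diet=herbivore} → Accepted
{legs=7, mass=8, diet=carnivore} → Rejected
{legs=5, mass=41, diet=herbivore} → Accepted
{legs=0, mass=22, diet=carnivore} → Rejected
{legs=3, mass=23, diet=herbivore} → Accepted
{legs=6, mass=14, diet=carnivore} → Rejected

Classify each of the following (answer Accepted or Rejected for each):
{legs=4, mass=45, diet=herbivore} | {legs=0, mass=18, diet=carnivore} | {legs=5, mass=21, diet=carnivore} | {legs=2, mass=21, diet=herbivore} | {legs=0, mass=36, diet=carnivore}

Accepted, Rejected, Rejected, Accepted, Rejected

All 'Accepted' examples share one property — diet is herbivore AND legs ≤ 5 — and every 'Rejected' example lacks it.
{legs=4, mass=45, diet=herbivore}: diet is herbivore, legs = 4 — checks out, so Accepted. {legs=0, mass=18, diet=carnivore}: diet is carnivore, legs = 0 — doesn't qualify, so Rejected. {legs=5, mass=21, diet=carnivore}: diet is carnivore, legs = 5 — doesn't qualify, so Rejected. {legs=2, mass=21, diet=herbivore}: diet is herbivore, legs = 2 — checks out, so Accepted. {legs=0, mass=36, diet=carnivore}: diet is carnivore, legs = 0 — doesn't qualify, so Rejected.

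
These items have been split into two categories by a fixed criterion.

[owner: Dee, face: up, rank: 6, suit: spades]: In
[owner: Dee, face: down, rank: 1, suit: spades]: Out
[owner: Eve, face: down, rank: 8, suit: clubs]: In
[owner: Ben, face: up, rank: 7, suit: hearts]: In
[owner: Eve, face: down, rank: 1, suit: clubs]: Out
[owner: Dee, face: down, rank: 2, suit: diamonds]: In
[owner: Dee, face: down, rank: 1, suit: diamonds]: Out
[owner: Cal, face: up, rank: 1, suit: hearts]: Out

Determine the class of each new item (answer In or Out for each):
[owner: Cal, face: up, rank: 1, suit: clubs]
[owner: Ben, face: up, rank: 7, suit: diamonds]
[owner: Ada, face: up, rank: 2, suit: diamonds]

Out, In, In

All 'In' examples share one property — rank ≥ 2 — and every 'Out' example lacks it.
[owner: Cal, face: up, rank: 1, suit: clubs] → rank = 1 → Out. [owner: Ben, face: up, rank: 7, suit: diamonds] → rank = 7 → In. [owner: Ada, face: up, rank: 2, suit: diamonds] → rank = 2 → In.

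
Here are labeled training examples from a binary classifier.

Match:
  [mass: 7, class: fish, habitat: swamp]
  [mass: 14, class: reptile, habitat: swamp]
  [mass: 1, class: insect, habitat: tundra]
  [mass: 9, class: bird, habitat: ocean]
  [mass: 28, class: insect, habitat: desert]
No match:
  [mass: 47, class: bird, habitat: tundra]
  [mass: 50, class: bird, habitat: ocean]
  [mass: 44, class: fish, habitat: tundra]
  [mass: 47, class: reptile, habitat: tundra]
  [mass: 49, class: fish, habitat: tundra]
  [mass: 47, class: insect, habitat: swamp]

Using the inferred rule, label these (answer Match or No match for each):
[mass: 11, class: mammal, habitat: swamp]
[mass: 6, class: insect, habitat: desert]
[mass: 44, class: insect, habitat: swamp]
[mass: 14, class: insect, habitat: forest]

The rule appears to be: mass ≤ 28.
[mass: 11, class: mammal, habitat: swamp]: mass = 11 — passes, so Match.
[mass: 6, class: insect, habitat: desert]: mass = 6 — passes, so Match.
[mass: 44, class: insect, habitat: swamp]: mass = 44 — lacks this property, so No match.
[mass: 14, class: insect, habitat: forest]: mass = 14 — passes, so Match.

Match, Match, No match, Match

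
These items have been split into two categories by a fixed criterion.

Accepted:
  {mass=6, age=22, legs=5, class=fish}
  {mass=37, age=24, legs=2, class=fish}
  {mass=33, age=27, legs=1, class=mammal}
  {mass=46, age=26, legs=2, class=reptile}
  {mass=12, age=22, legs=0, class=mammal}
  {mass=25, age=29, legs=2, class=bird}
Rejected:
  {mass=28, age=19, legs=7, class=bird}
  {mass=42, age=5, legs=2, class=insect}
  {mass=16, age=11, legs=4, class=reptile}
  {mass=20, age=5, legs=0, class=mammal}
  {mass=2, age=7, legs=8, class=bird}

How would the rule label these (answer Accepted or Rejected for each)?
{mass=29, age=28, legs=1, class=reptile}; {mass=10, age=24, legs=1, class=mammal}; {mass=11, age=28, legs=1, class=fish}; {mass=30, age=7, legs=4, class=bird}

One predicate separates the groups cleanly: age ≥ 22.
Accepted: {mass=29, age=28, legs=1, class=reptile}, since age = 28. Accepted: {mass=10, age=24, legs=1, class=mammal}, since age = 24. Accepted: {mass=11, age=28, legs=1, class=fish}, since age = 28. Rejected: {mass=30, age=7, legs=4, class=bird}, since age = 7.

Accepted, Accepted, Accepted, Rejected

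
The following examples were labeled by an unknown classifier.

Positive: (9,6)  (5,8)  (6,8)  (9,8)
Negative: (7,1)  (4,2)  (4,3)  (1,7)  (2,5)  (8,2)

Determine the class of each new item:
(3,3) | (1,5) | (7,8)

The pattern is that an item is 'Positive' exactly when: sum ≥ 13.
(3,3) — 3+3 = 6, hence Negative.
(1,5) — 1+5 = 6, hence Negative.
(7,8) — 7+8 = 15, hence Positive.

Negative, Negative, Positive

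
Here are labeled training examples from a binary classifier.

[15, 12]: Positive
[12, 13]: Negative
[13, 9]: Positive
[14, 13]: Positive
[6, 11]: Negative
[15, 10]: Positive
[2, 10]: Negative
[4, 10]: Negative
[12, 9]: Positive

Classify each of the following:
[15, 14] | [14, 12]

Positive, Positive

A rule that fits every label: first > second — true of each 'Positive' example, false of each 'Negative' one.
[15, 14] → 15 > 14 → Positive. [14, 12] → 14 > 12 → Positive.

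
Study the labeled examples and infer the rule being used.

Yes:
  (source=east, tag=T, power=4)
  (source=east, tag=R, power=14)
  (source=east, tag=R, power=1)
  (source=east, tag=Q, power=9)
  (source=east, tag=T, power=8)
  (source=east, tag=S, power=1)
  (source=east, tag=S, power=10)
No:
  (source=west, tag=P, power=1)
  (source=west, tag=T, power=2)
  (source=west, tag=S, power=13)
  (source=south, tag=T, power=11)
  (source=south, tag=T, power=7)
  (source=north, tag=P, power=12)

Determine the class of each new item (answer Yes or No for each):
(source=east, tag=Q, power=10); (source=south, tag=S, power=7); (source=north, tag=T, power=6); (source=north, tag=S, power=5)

Checking candidate rules against both groups, what survives is: source is east.
(source=east, tag=Q, power=10): source is east, passes → Yes.
(source=south, tag=S, power=7): source is south, does not fit → No.
(source=north, tag=T, power=6): source is north, does not fit → No.
(source=north, tag=S, power=5): source is north, does not fit → No.

Yes, No, No, No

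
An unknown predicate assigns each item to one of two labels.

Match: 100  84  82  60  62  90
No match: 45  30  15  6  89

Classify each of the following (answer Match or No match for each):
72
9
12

The distinguishing property — even AND at least 45 — holds for all the 'Match' cases and none of the 'No match' cases.
72: 72 is even, 72 ≥ 45 — meets the rule, so Match. 9: 9 is odd, 9 < 45 — does not fit, so No match. 12: 12 is even, 12 < 45 — does not fit, so No match.

Match, No match, No match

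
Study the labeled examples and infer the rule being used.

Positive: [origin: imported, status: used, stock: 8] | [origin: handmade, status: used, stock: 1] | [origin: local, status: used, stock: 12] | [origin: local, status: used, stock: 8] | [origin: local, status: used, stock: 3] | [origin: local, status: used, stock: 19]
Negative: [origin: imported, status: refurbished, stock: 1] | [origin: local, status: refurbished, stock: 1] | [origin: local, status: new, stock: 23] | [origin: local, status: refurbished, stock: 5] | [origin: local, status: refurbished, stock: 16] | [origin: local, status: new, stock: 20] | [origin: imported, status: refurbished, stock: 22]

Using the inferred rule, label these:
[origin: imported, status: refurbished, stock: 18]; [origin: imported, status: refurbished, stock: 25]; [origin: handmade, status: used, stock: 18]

Negative, Negative, Positive

Every 'Positive' example satisfies: status is used. None of the 'Negative' examples do.
[origin: imported, status: refurbished, stock: 18] — status is refurbished, hence Negative.
[origin: imported, status: refurbished, stock: 25] — status is refurbished, hence Negative.
[origin: handmade, status: used, stock: 18] — status is used, hence Positive.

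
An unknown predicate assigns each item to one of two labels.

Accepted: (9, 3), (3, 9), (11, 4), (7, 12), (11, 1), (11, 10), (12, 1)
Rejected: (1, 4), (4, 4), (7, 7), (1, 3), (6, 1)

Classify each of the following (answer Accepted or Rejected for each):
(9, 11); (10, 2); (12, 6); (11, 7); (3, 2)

Accepted, Accepted, Accepted, Accepted, Rejected

The simplest hypothesis consistent with all the labels is: max ≥ 9.
(9, 11) — max 11, hence Accepted. (10, 2) — max 10, hence Accepted. (12, 6) — max 12, hence Accepted. (11, 7) — max 11, hence Accepted. (3, 2) — max 3, hence Rejected.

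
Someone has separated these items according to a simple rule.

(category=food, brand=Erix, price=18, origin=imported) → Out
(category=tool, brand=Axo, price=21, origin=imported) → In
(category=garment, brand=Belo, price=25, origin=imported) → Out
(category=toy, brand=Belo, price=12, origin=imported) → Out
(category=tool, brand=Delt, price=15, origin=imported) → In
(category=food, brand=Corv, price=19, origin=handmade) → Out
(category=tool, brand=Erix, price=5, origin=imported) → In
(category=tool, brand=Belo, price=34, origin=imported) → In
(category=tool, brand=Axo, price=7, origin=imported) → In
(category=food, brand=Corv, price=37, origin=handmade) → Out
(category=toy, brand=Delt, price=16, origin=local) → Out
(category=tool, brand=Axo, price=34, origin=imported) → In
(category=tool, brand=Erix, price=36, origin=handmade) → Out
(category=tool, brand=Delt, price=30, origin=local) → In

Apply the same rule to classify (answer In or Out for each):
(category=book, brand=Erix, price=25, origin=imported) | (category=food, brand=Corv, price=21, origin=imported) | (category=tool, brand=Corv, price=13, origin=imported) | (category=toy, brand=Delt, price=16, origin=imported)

The classifier is using: category is tool AND price ≤ 34.
(category=book, brand=Erix, price=25, origin=imported): category is book, price = 25, fails the rule → Out. (category=food, brand=Corv, price=21, origin=imported): category is food, price = 21, fails the rule → Out. (category=tool, brand=Corv, price=13, origin=imported): category is tool, price = 13, checks out → In. (category=toy, brand=Delt, price=16, origin=imported): category is toy, price = 16, fails the rule → Out.

Out, Out, In, Out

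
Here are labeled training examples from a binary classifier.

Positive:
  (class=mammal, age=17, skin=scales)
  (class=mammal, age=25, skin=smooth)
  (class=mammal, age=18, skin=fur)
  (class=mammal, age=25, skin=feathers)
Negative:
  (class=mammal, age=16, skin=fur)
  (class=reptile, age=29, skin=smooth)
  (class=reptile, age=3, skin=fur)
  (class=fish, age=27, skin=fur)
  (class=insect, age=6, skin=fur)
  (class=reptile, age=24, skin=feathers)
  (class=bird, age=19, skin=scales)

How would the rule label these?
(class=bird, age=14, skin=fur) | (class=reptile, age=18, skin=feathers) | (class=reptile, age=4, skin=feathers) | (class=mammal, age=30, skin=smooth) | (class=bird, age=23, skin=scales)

The classifier is using: class is mammal AND age ≥ 17.
(class=bird, age=14, skin=fur): class is bird, age = 14, does not pass → Negative.
(class=reptile, age=18, skin=feathers): class is reptile, age = 18, does not pass → Negative.
(class=reptile, age=4, skin=feathers): class is reptile, age = 4, does not pass → Negative.
(class=mammal, age=30, skin=smooth): class is mammal, age = 30, qualifies → Positive.
(class=bird, age=23, skin=scales): class is bird, age = 23, does not pass → Negative.

Negative, Negative, Negative, Positive, Negative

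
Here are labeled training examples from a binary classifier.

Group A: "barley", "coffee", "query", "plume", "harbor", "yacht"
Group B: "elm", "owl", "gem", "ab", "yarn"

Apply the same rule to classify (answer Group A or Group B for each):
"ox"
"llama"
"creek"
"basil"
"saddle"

Every 'Group A' example satisfies: length ≥ 5. None of the 'Group B' examples do.
"ox" — length 2, hence Group B. "llama" — length 5, hence Group A. "creek" — length 5, hence Group A. "basil" — length 5, hence Group A. "saddle" — length 6, hence Group A.

Group B, Group A, Group A, Group A, Group A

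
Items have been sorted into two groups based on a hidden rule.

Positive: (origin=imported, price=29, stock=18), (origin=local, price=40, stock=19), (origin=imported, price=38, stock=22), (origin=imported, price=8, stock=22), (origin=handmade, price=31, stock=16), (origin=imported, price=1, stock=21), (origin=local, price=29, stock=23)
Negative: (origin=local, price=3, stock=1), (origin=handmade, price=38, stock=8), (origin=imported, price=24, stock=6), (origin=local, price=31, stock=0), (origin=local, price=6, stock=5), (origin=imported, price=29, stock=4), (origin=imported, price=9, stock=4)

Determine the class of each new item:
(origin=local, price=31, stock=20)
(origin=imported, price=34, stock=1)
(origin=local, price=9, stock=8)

Positive, Negative, Negative

Every 'Positive' example satisfies: stock ≥ 16. None of the 'Negative' examples do.
Positive: (origin=local, price=31, stock=20), since stock = 20. Negative: (origin=imported, price=34, stock=1), since stock = 1. Negative: (origin=local, price=9, stock=8), since stock = 8.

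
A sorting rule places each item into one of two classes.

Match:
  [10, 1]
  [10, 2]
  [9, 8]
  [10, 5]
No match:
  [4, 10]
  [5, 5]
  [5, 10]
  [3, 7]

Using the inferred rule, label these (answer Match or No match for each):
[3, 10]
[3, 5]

No match, No match

The distinguishing property — first > second — holds for all the 'Match' cases and none of the 'No match' cases.
[3, 10] → 3 < 10 → No match.
[3, 5] → 3 < 5 → No match.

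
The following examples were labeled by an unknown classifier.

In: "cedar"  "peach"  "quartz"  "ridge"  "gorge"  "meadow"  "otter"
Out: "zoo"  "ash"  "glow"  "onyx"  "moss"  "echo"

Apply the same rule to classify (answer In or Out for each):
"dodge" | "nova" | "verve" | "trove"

In, Out, In, In

All 'In' examples share one property — length ≥ 5 — and every 'Out' example lacks it.
"dodge" — length 5, hence In.
"nova" — length 4, hence Out.
"verve" — length 5, hence In.
"trove" — length 5, hence In.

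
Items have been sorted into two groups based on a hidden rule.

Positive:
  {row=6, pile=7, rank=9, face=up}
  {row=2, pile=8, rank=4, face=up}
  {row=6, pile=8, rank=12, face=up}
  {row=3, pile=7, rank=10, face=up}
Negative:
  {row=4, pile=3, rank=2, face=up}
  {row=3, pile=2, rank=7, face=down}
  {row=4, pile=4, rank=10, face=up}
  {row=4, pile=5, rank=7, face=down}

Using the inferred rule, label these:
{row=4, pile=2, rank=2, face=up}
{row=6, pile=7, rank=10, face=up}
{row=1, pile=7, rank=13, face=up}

'Positive' ⟺ pile ≥ 7.

Negative, Positive, Positive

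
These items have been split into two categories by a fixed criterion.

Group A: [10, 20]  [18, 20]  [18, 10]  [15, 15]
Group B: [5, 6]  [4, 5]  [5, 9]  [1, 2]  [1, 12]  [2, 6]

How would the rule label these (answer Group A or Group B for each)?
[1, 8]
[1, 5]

Group B, Group B

Rule: sum ≥ 28. This holds for each 'Group A' example and fails for each 'Group B' one.
[1, 8] → 1+8 = 9 → Group B.
[1, 5] → 1+5 = 6 → Group B.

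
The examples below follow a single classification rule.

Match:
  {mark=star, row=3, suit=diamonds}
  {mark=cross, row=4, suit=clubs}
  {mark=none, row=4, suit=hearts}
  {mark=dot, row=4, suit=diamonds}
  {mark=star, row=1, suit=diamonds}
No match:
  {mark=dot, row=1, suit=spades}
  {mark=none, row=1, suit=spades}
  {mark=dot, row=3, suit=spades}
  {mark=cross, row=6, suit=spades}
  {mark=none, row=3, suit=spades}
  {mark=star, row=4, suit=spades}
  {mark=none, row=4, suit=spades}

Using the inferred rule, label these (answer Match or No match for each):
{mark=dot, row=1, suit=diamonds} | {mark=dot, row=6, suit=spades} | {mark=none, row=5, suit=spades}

The common property of the 'Match' items is: suit is not spades. No 'No match' item has it.
{mark=dot, row=1, suit=diamonds}: suit is diamonds, has this property → Match.
{mark=dot, row=6, suit=spades}: suit is spades, fails the rule → No match.
{mark=none, row=5, suit=spades}: suit is spades, fails the rule → No match.

Match, No match, No match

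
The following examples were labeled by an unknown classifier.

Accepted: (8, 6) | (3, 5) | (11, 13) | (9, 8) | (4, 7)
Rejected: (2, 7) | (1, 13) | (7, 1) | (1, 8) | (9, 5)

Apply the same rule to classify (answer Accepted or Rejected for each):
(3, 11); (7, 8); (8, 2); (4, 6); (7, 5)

Rejected, Accepted, Rejected, Accepted, Accepted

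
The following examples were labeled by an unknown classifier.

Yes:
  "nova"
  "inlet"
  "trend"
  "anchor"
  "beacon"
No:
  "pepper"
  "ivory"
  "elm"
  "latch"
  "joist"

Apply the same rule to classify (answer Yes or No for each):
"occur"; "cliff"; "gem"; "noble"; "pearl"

Checking candidate rules against both groups, what survives is: contains 'n'.
"occur": no 'n', doesn't match → No.
"cliff": no 'n', doesn't match → No.
"gem": no 'n', doesn't match → No.
"noble": has 'n', has this property → Yes.
"pearl": no 'n', doesn't match → No.

No, No, No, Yes, No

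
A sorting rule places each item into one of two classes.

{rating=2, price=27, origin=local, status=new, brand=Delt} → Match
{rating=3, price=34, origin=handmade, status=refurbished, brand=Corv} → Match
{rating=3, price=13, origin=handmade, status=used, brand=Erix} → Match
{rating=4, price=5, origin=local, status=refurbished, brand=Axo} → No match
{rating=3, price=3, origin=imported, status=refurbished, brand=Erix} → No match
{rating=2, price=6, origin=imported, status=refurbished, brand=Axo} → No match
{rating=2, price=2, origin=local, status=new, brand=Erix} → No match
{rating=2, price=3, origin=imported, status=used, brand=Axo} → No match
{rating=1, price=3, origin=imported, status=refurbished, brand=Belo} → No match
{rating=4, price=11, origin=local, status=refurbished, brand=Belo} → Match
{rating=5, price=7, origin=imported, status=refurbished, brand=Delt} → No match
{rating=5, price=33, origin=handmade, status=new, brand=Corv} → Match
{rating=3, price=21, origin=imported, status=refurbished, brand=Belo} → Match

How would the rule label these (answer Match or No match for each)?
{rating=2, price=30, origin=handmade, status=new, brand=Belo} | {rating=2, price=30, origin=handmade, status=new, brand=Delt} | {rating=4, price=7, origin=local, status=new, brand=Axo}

Match, Match, No match

The distinguishing property — price ≥ 11 — holds for all the 'Match' cases and none of the 'No match' cases.
{rating=2, price=30, origin=handmade, status=new, brand=Belo}: price = 30, qualifies → Match.
{rating=2, price=30, origin=handmade, status=new, brand=Delt}: price = 30, qualifies → Match.
{rating=4, price=7, origin=local, status=new, brand=Axo}: price = 7, does not pass → No match.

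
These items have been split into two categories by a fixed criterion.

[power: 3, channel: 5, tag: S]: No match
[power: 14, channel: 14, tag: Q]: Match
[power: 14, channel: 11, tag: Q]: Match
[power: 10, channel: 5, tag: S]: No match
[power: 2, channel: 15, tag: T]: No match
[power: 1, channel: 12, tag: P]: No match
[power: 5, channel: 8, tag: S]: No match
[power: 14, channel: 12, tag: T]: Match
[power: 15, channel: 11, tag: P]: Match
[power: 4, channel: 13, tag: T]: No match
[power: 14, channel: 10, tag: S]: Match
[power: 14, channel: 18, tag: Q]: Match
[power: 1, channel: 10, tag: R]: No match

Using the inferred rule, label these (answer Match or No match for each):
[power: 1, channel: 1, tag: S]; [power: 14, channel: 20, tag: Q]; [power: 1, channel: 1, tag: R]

No match, Match, No match

The distinguishing property — power ≥ 14 — holds for all the 'Match' cases and none of the 'No match' cases.
[power: 1, channel: 1, tag: S]: No match (power = 1). [power: 14, channel: 20, tag: Q]: Match (power = 14). [power: 1, channel: 1, tag: R]: No match (power = 1).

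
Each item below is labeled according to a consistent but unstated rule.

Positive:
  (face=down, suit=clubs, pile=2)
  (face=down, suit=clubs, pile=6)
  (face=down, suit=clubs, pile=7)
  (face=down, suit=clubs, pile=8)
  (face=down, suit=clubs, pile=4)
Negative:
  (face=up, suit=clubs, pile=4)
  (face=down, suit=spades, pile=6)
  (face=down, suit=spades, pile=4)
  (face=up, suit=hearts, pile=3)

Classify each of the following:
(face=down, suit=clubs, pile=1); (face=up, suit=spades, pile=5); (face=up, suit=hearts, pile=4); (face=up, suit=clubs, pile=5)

Positive, Negative, Negative, Negative

The pattern is that an item is 'Positive' exactly when: face is down AND suit is clubs.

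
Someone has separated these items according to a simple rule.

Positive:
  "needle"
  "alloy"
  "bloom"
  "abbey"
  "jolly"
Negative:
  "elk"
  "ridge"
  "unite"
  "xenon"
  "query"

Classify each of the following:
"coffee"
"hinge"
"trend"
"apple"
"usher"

Positive, Negative, Negative, Positive, Negative

The rule appears to be: has a double letter.
"coffee": 'ff' doubled, fits → Positive.
"hinge": no doubled letter, doesn't match → Negative.
"trend": no doubled letter, doesn't match → Negative.
"apple": 'pp' doubled, fits → Positive.
"usher": no doubled letter, doesn't match → Negative.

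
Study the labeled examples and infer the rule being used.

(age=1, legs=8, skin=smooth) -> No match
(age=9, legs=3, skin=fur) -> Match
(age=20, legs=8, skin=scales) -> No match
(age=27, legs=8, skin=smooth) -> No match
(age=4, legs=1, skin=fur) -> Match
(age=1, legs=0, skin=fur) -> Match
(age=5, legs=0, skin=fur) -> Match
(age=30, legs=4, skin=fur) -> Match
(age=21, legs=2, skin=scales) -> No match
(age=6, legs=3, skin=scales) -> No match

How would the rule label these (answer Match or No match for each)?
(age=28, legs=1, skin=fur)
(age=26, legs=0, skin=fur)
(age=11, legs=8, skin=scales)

The pattern is that an item is 'Match' exactly when: skin is fur.
(age=28, legs=1, skin=fur) → skin is fur → Match. (age=26, legs=0, skin=fur) → skin is fur → Match. (age=11, legs=8, skin=scales) → skin is scales → No match.

Match, Match, No match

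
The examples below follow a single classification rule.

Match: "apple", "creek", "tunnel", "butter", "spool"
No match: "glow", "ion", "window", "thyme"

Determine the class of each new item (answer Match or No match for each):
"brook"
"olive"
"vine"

The distinguishing property — has a double letter — holds for all the 'Match' cases and none of the 'No match' cases.
Match: "brook", since 'oo' doubled. No match: "olive", since no doubled letter. No match: "vine", since no doubled letter.

Match, No match, No match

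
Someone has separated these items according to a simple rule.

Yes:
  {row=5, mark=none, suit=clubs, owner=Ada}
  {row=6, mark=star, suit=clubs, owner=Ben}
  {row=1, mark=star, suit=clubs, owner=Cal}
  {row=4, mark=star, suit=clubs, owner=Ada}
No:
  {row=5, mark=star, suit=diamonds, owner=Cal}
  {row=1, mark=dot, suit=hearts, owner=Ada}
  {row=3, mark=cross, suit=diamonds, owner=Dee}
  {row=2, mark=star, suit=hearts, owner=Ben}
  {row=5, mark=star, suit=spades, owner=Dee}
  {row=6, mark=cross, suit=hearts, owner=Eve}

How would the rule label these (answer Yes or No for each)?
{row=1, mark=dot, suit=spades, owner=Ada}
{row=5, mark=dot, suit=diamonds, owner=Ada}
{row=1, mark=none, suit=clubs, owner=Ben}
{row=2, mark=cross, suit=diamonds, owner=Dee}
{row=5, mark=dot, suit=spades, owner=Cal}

No, No, Yes, No, No

One predicate separates the groups cleanly: suit is clubs.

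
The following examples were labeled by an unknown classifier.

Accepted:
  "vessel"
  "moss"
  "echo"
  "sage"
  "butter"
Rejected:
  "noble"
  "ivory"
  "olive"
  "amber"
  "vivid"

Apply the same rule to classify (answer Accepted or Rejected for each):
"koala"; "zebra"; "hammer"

The common property of the 'Accepted' items is: even length. No 'Rejected' item has it.
"koala": length 5, does not satisfy this → Rejected. "zebra": length 5, does not satisfy this → Rejected. "hammer": length 6, qualifies → Accepted.

Rejected, Rejected, Accepted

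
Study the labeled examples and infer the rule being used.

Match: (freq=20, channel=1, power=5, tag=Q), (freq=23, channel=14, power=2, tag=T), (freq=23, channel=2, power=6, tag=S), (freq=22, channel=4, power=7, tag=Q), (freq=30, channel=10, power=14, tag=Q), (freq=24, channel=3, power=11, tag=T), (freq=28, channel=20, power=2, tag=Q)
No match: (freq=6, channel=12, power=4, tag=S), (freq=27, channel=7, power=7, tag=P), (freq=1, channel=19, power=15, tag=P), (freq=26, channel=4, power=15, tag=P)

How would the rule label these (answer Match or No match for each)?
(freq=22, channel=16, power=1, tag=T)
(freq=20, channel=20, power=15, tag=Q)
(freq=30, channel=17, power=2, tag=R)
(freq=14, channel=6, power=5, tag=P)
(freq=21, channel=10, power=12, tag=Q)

The common property of the 'Match' items is: tag is not P AND freq ≥ 20. No 'No match' item has it.
(freq=22, channel=16, power=1, tag=T): tag is T, freq = 22, checks out → Match.
(freq=20, channel=20, power=15, tag=Q): tag is Q, freq = 20, checks out → Match.
(freq=30, channel=17, power=2, tag=R): tag is R, freq = 30, checks out → Match.
(freq=14, channel=6, power=5, tag=P): tag is P, freq = 14, fails this test → No match.
(freq=21, channel=10, power=12, tag=Q): tag is Q, freq = 21, checks out → Match.

Match, Match, Match, No match, Match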